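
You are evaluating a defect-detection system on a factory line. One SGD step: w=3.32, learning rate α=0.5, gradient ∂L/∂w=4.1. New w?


w_new = w - α·∇
= 3.32 - 0.5·4.1
= 3.32 - 2.05
= 1.27

1.27


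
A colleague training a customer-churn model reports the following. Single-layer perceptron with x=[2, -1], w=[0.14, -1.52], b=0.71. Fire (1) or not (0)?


z = (2)·(0.14) + (-1)·(-1.52) + 0.71
  = 2.51
step(z) = 1 (z≥0)

1


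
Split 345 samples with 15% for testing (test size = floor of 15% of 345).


Test = ⌊345·15/100⌋ = 51
Train = 345 - 51 = 294

Train: 294, Test: 51


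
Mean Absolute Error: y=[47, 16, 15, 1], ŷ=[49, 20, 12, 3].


Absolute errors: |47-49|=2, |16-20|=4, |15-12|=3, |1-3|=2
Sum = 11
MAE = 11/4 = 11/4

11/4


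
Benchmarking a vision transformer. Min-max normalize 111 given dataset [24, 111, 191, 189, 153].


min=24, max=191
(111-24)/(191-24) = 87/167 = 0.521

0.521


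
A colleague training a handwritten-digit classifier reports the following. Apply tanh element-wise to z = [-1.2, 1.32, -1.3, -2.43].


tanh(-1.2) = -0.8337
tanh(1.32) = 0.8668
tanh(-1.3) = -0.8617
tanh(-2.43) = -0.9846
result = [-0.8337, 0.8668, -0.8617, -0.9846]

[-0.8337, 0.8668, -0.8617, -0.9846]


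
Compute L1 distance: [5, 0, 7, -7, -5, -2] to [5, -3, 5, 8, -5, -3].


d = |5-5| + |0+ 3| + |7-5| + |-7-8| + |-5+ 5| + |-2+ 3|
  = 0 + 3 + 2 + 15 + 0 + 1
  = 21

21


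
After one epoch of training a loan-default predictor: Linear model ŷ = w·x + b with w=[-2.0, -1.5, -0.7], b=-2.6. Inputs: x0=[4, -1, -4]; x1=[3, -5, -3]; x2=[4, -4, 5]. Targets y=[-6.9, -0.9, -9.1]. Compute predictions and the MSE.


ŷ0 = (-2.0)·(4) + (-1.5)·(-1) + (-0.7)·(-4) - 2.6 = -6.3
ŷ1 = (-2.0)·(3) + (-1.5)·(-5) + (-0.7)·(-3) - 2.6 = 1.0
ŷ2 = (-2.0)·(4) + (-1.5)·(-4) + (-0.7)·(5) - 2.6 = -8.1
errors² = [0.36, 3.61, 1.0]
MSE = 4.9700/3 = 1.6567

1.6567


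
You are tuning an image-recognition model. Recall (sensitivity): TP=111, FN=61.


Recall = TP/(TP+FN)
= 111/(111+61)
= 111/172 = 64.53%

64.53%


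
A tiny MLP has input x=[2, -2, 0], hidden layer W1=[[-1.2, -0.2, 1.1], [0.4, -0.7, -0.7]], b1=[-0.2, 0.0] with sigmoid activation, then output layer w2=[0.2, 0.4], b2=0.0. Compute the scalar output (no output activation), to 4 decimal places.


z1[0] = (-1.2)·(2) + (-0.2)·(-2) + (1.1)·(0) - 0.2 = -2.2
z1[1] = (0.4)·(2) + (-0.7)·(-2) + (-0.7)·(0) + 0.0 = 2.2
h = sigmoid(z1) = [0.0998, 0.9002]
output = (0.2)·(0.0998) + (0.4)·(0.9002) + 0.0 = 0.38

0.38


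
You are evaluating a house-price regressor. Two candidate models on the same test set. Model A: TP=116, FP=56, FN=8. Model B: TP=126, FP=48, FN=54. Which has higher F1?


Model A: P=116/172=0.6744, R=116/124=0.9355, F1=2PR/(P+R)=2TP/(2TP+FP+FN)=232/296=0.7838
Model B: P=126/174=0.7241, R=126/180=0.7, F1=2PR/(P+R)=2TP/(2TP+FP+FN)=252/354=0.7119
0.7838 > 0.7119 → Model A

Model A


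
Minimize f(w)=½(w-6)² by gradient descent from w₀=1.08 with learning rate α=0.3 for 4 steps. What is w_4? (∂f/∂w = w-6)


step 1: grad = 1.08-6 = -4.92; w = 1.08 - 0.3·(-4.92) = 2.556
step 2: grad = 2.556-6 = -3.444; w = 2.556 - 0.3·(-3.444) = 3.5892
step 3: grad = 3.5892-6 = -2.4108; w = 3.5892 - 0.3·(-2.4108) = 4.31244
step 4: grad = 4.31244-6 = -1.68756; w = 4.31244 - 0.3·(-1.68756) = 4.818708

4.818708


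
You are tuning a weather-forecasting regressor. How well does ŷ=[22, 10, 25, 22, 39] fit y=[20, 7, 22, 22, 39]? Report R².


ȳ = 22
SS_res = Σ(y-ŷ)² = 22
SS_tot = Σ(y-ȳ)² = 518
R² = 1 - SS_res/SS_tot = 1 - 0.0425 = 0.9575

0.9575


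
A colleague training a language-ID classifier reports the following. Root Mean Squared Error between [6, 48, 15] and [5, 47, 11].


MSE = 18/3 = 6
RMSE = √(18/3) = 2.4495

2.4495


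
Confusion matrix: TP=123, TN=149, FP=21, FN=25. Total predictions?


Total = TP + TN + FP + FN
= 123 + 149 + 21 + 25
= 318
(Predicted positive: 144, predicted negative: 174)

318


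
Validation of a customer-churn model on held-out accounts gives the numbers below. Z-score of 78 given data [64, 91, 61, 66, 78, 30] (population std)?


μ = 65, σ = 18.6548
z = (78 - 65)/18.6548 = 0.6969

0.6969


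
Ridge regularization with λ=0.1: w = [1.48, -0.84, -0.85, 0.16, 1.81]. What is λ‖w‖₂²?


‖w‖₂² = (1.48)² + (-0.84)² + (-0.85)² + (0.16)² + (1.81)²
     = 2.1904 + 0.7056 + 0.7225 + 0.0256 + 3.2761
     = 6.9202
λ·‖w‖₂² = 0.1·6.9202 = 0.69202

0.69202


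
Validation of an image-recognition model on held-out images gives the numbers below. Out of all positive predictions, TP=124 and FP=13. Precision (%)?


Precision = TP/(TP+FP)
= 124/(124+13)
= 124/137 = 90.51%

90.51%


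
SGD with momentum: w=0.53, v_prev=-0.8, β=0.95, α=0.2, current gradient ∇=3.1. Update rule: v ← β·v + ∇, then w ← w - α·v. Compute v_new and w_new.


v_new = 0.95·-0.8 + 3.1 = -0.76 + 3.1 = 2.34
w_new = 0.53 - 0.2·2.34 = 0.53 - 0.468 = 0.062

v_new=2.34, w_new=0.062


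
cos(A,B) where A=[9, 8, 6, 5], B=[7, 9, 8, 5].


A·B = 9·7 + 8·9 + 6·8 + 5·5 = 208
‖A‖ = √206 = 14.3527, ‖B‖ = √219 = 14.7986
cos = 208/(√206·√219) = 208/√45114 = 0.9793

0.9793


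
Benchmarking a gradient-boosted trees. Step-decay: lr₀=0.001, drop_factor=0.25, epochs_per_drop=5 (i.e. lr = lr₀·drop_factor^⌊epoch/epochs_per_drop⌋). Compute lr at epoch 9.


n_drops = ⌊9/5⌋ = 1
lr = 0.001·0.25^1 = 0.001·0.25 = 0.00025

0.00025


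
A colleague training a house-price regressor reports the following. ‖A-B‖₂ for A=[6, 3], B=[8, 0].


d = √((6-8)² + (3-0)²)
  = √(4 + 9)
  = √13 = 3.6056

3.6056


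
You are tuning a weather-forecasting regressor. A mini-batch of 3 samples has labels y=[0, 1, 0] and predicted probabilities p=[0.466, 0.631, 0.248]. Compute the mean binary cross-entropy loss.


L[0] = -ln(1-0.466) = -ln(0.534) = 0.6274
L[1] = -ln(0.631) = 0.4604
L[2] = -ln(1-0.248) = -ln(0.752) = 0.285
mean = (0.6274 + 0.4604 + 0.285)/3 = 0.4576

0.4576


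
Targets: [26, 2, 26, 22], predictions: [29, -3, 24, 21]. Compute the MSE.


Squared errors: (26-29)²=9, (2+ 3)²=25, (26-24)²=4, (22-21)²=1
Sum = 39
MSE = 39/4 = 39/4

39/4


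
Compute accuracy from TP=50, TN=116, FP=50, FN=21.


Accuracy = (TP+TN)/(TP+TN+FP+FN)
= (50+116)/(237)
= 166/237 = 70.04%

70.04%


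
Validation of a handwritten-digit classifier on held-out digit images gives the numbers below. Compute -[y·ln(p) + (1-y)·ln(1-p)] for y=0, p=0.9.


BCE = -[y·ln(p) + (1-y)·ln(1-p)]
= -0 - 1·ln(1-0.9)
= -ln(0.1) = 2.3026

2.3026


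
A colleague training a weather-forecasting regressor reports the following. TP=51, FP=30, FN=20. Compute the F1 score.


Precision = 51/81 = 0.6296
Recall = 51/71 = 0.7183
F1 = 2·P·R/(P+R) = 2·TP/(2·TP+FP+FN) = 102/(102+30+20) = 102/152 = 0.6711

0.6711


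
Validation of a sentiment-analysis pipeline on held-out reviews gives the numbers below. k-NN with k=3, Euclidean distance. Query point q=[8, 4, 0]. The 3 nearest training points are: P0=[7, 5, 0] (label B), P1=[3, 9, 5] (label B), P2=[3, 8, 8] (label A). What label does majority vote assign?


d(q,P0) = 1.4142  (label B)
d(q,P1) = 8.6603  (label B)
d(q,P2) = 10.247  (label A)
Votes: A=1, B=2
Majority → B

B


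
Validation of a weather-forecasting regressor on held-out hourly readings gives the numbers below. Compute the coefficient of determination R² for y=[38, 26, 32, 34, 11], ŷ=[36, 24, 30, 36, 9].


ȳ = 28.2
SS_res = Σ(y-ŷ)² = 20
SS_tot = Σ(y-ȳ)² = 444.8
R² = 1 - SS_res/SS_tot = 1 - 0.045 = 0.955

0.955


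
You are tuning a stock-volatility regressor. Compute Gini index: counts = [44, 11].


Probabilities: [44/55, 11/55] ≈ [0.8, 0.2]
Σpᵢ² = (1936 + 121)/55² = 2057/3025
Gini = 1 - Σpᵢ² = 1 - 2057/3025 = 0.32

0.32


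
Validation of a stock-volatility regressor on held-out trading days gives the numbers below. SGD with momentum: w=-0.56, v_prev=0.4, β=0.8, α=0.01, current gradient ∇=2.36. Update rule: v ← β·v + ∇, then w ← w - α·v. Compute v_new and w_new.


v_new = 0.8·0.4 + 2.36 = 0.32 + 2.36 = 2.68
w_new = -0.56 - 0.01·2.68 = -0.56 - 0.0268 = -0.5868

v_new=2.68, w_new=-0.5868


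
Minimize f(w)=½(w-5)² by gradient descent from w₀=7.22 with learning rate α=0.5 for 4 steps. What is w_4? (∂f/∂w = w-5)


step 1: grad = 7.22-5 = 2.22; w = 7.22 - 0.5·(2.22) = 6.11
step 2: grad = 6.11-5 = 1.11; w = 6.11 - 0.5·(1.11) = 5.555
step 3: grad = 5.555-5 = 0.555; w = 5.555 - 0.5·(0.555) = 5.2775
step 4: grad = 5.2775-5 = 0.2775; w = 5.2775 - 0.5·(0.2775) = 5.13875

5.13875


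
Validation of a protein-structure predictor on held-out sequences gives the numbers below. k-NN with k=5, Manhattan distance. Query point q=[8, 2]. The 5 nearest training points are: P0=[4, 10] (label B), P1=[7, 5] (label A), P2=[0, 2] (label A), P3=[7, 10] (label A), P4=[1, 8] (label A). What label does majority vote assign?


d(q,P0) = 12  (label B)
d(q,P1) = 4  (label A)
d(q,P2) = 8  (label A)
d(q,P3) = 9  (label A)
d(q,P4) = 13  (label A)
Votes: A=4, B=1
Majority → A

A


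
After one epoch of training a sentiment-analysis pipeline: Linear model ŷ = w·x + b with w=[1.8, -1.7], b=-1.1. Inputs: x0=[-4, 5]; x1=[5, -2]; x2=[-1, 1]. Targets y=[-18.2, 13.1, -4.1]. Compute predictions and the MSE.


ŷ0 = (1.8)·(-4) + (-1.7)·(5) - 1.1 = -16.8
ŷ1 = (1.8)·(5) + (-1.7)·(-2) - 1.1 = 11.3
ŷ2 = (1.8)·(-1) + (-1.7)·(1) - 1.1 = -4.6
errors² = [1.96, 3.24, 0.25]
MSE = 5.4500/3 = 1.8167

1.8167


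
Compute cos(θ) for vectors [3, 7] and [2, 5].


A·B = 3·2 + 7·5 = 41
‖A‖ = √58 = 7.6158, ‖B‖ = √29 = 5.3852
cos = 41/(√58·√29) = 41/√1682 = 0.9997

0.9997


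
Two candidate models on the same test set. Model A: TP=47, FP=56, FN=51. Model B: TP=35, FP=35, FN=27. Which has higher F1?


Model A: P=47/103=0.4563, R=47/98=0.4796, F1=2PR/(P+R)=2TP/(2TP+FP+FN)=94/201=0.4677
Model B: P=35/70=0.5, R=35/62=0.5645, F1=2PR/(P+R)=2TP/(2TP+FP+FN)=70/132=0.5303
0.4677 < 0.5303 → Model B

Model B


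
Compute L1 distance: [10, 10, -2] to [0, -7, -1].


d = |10-0| + |10+ 7| + |-2+ 1|
  = 10 + 17 + 1
  = 28

28


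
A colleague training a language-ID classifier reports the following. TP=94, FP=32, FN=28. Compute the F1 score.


Precision = 94/126 = 0.746
Recall = 94/122 = 0.7705
F1 = 2·P·R/(P+R) = 2·TP/(2·TP+FP+FN) = 188/(188+32+28) = 188/248 = 0.7581

0.7581


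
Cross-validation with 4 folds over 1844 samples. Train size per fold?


Fold size = 1844/4 = 461
Training per fold = 1844 - 461 = 1383

1383


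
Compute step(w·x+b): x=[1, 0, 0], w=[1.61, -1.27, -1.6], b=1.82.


z = (1)·(1.61) + (0)·(-1.27) + (0)·(-1.6) + 1.82
  = 3.43
step(z) = 1 (z≥0)

1


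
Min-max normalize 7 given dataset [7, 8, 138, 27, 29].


min=7, max=138
(7-7)/(138-7) = 0/131 = 0.0

0.0


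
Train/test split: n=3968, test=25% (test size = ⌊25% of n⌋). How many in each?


Test = ⌊3968·25/100⌋ = 992
Train = 3968 - 992 = 2976

Train: 2976, Test: 992


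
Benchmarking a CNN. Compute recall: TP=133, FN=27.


Recall = TP/(TP+FN)
= 133/(133+27)
= 133/160 = 83.12%

83.12%


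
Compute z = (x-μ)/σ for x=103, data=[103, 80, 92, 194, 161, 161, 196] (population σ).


μ = 141, σ = 45.0397
z = (103 - 141)/45.0397 = -0.8437

-0.8437


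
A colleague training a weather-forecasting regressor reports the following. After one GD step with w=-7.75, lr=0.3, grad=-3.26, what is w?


w_new = w - α·∇
= -7.75 - 0.3·-3.26
= -7.75 + 0.978
= -6.772

-6.772


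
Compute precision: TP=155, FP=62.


Precision = TP/(TP+FP)
= 155/(155+62)
= 155/217 = 71.43%

71.43%


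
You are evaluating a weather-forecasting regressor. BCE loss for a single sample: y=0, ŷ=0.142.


BCE = -[y·ln(p) + (1-y)·ln(1-p)]
= -0 - 1·ln(1-0.142)
= -ln(0.858) = 0.1532

0.1532


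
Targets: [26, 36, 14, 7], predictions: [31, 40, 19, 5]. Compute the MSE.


Squared errors: (26-31)²=25, (36-40)²=16, (14-19)²=25, (7-5)²=4
Sum = 70
MSE = 70/4 = 35/2

35/2


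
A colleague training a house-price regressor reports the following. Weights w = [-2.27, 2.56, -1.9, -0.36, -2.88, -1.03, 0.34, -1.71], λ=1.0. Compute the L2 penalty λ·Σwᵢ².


‖w‖₂² = (-2.27)² + (2.56)² + (-1.9)² + (-0.36)² + (-2.88)² + (-1.03)² + (0.34)² + (-1.71)²
     = 5.1529 + 6.5536 + 3.61 + 0.1296 + 8.2944 + 1.0609 + 0.1156 + 2.9241
     = 27.8411
λ·‖w‖₂² = 1.0·27.8411 = 27.8411

27.8411


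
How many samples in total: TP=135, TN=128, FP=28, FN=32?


Total = TP + TN + FP + FN
= 135 + 128 + 28 + 32
= 323
(Predicted positive: 163, predicted negative: 160)

323


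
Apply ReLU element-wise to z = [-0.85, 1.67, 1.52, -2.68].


ReLU(-0.85) = max(0, -0.85) = 0.0
ReLU(1.67) = max(0, 1.67) = 1.67
ReLU(1.52) = max(0, 1.52) = 1.52
ReLU(-2.68) = max(0, -2.68) = 0.0
result = [0.0, 1.67, 1.52, 0.0]

[0.0, 1.67, 1.52, 0.0]


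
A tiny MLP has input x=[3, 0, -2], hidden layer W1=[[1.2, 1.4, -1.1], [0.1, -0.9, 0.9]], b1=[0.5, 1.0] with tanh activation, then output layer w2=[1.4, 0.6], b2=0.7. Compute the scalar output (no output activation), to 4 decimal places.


z1[0] = (1.2)·(3) + (1.4)·(0) + (-1.1)·(-2) + 0.5 = 6.3
z1[1] = (0.1)·(3) + (-0.9)·(0) + (0.9)·(-2) + 1.0 = -0.5
h = tanh(z1) = [1.0, -0.4621]
output = (1.4)·(1.0) + (0.6)·(-0.4621) + 0.7 = 1.8227

1.8227


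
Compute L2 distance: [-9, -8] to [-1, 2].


d = √((-9+ 1)² + (-8-2)²)
  = √(64 + 100)
  = √164 = 12.8062

12.8062


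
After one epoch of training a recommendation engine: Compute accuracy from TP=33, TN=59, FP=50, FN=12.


Accuracy = (TP+TN)/(TP+TN+FP+FN)
= (33+59)/(154)
= 92/154 = 59.74%

59.74%


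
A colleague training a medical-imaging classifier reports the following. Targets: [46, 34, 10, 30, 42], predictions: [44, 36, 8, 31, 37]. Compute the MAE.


Absolute errors: |46-44|=2, |34-36|=2, |10-8|=2, |30-31|=1, |42-37|=5
Sum = 12
MAE = 12/5 = 12/5

12/5


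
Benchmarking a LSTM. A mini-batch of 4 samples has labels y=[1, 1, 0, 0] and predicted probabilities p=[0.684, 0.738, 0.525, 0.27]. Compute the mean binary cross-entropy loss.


L[0] = -ln(0.684) = 0.3798
L[1] = -ln(0.738) = 0.3038
L[2] = -ln(1-0.525) = -ln(0.475) = 0.7444
L[3] = -ln(1-0.27) = -ln(0.73) = 0.3147
mean = (0.3798 + 0.3038 + 0.7444 + 0.3147)/4 = 0.4357

0.4357


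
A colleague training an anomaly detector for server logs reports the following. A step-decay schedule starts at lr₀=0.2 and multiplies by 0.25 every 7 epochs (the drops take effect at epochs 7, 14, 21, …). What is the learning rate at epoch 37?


n_drops = ⌊37/7⌋ = 5
lr = 0.2·0.25^5 = 0.2·0.0009765625 = 0.0001953125

0.0001953125


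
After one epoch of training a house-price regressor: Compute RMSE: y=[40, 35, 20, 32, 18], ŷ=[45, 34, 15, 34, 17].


MSE = 56/5 = 11.2
RMSE = √(56/5) = 3.3466

3.3466


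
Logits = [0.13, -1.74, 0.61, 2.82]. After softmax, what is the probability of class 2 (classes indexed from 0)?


Exponentials: e^0.13=1.1388, e^-1.74=0.1755, e^0.61=1.8404, e^2.82=16.7769
Sum = 19.9316
Softmax = [0.0571, 0.0088, 0.0923, 0.8417]
p[2] = 1.8404/19.9316 = 0.0923

0.0923


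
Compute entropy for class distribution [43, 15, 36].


Probabilities: [43/94, 15/94, 36/94] ≈ [0.4574, 0.1596, 0.383]
H = -((43/94)·log₂(43/94) + (15/94)·log₂(15/94) + (36/94)·log₂(36/94))
  = 1.469 bits

1.469 bits


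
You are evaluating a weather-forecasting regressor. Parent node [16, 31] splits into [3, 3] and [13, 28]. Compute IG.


Parent = [16, 31], H_parent = 0.9252
H_left = 1 (n=6), H_right = 0.9012 (n=41)
H_children = (6/47)·1 + (41/47)·0.9012 = 0.9138
IG = 0.9252 - 0.9138 = 0.0114

0.0114


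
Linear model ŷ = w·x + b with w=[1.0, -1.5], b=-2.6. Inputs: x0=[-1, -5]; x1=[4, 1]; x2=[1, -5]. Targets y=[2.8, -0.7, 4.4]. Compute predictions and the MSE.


ŷ0 = (1.0)·(-1) + (-1.5)·(-5) - 2.6 = 3.9
ŷ1 = (1.0)·(4) + (-1.5)·(1) - 2.6 = -0.1
ŷ2 = (1.0)·(1) + (-1.5)·(-5) - 2.6 = 5.9
errors² = [1.21, 0.36, 2.25]
MSE = 3.8200/3 = 1.2733

1.2733


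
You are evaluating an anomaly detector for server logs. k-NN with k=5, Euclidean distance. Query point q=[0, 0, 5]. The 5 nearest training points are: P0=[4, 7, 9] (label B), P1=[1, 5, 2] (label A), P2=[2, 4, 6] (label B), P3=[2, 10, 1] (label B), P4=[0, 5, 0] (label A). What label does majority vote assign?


d(q,P0) = 9.0  (label B)
d(q,P1) = 5.9161  (label A)
d(q,P2) = 4.5826  (label B)
d(q,P3) = 10.9545  (label B)
d(q,P4) = 7.0711  (label A)
Votes: A=2, B=3
Majority → B

B


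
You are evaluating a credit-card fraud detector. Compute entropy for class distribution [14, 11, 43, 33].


Probabilities: [14/101, 11/101, 43/101, 33/101] ≈ [0.1386, 0.1089, 0.4257, 0.3267]
H = -((14/101)·log₂(14/101) + (11/101)·log₂(11/101) + (43/101)·log₂(43/101) + (33/101)·log₂(33/101))
  = 1.7953 bits

1.7953 bits


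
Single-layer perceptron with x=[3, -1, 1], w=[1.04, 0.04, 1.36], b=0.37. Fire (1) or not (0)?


z = (3)·(1.04) + (-1)·(0.04) + (1)·(1.36) + 0.37
  = 4.81
step(z) = 1 (z≥0)

1


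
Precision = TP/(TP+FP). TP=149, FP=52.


Precision = TP/(TP+FP)
= 149/(149+52)
= 149/201 = 74.13%

74.13%


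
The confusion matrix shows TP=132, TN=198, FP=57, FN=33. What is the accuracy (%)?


Accuracy = (TP+TN)/(TP+TN+FP+FN)
= (132+198)/(420)
= 330/420 = 78.57%

78.57%


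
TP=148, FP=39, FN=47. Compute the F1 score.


Precision = 148/187 = 0.7914
Recall = 148/195 = 0.759
F1 = 2·P·R/(P+R) = 2·TP/(2·TP+FP+FN) = 296/(296+39+47) = 296/382 = 0.7749

0.7749


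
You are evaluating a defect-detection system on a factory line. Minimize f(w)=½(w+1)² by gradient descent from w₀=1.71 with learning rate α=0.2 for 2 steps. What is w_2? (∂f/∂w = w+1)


step 1: grad = 1.71+1 = 2.71; w = 1.71 - 0.2·(2.71) = 1.168
step 2: grad = 1.168+1 = 2.168; w = 1.168 - 0.2·(2.168) = 0.7344

0.7344


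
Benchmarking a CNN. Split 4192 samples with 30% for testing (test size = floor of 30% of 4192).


Test = ⌊4192·30/100⌋ = 1257
Train = 4192 - 1257 = 2935

Train: 2935, Test: 1257


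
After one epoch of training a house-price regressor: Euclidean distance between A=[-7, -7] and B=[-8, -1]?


d = √((-7+ 8)² + (-7+ 1)²)
  = √(1 + 36)
  = √37 = 6.0828

6.0828


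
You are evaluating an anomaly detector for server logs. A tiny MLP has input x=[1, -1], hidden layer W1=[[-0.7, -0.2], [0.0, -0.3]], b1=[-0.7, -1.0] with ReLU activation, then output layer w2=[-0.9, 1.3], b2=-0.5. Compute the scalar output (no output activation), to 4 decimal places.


z1[0] = (-0.7)·(1) + (-0.2)·(-1) - 0.7 = -1.2
z1[1] = (0.0)·(1) + (-0.3)·(-1) - 1.0 = -0.7
h = ReLU(z1) = [0.0, 0.0]
output = (-0.9)·(0.0) + (1.3)·(0.0) - 0.5 = -0.5

-0.5


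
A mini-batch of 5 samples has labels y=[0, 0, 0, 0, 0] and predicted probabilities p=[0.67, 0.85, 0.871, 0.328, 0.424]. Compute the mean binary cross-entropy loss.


L[0] = -ln(1-0.67) = -ln(0.33) = 1.1087
L[1] = -ln(1-0.85) = -ln(0.15) = 1.8971
L[2] = -ln(1-0.871) = -ln(0.129) = 2.0479
L[3] = -ln(1-0.328) = -ln(0.672) = 0.3975
L[4] = -ln(1-0.424) = -ln(0.576) = 0.5516
mean = (1.1087 + 1.8971 + 2.0479 + 0.3975 + 0.5516)/5 = 1.2006

1.2006


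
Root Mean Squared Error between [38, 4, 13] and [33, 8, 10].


MSE = 50/3 = 16.6667
RMSE = √(50/3) = 4.0825

4.0825


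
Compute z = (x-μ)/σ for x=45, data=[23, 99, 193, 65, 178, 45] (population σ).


μ = 100.5, σ = 64.4354
z = (45 - 100.5)/64.4354 = -0.8613

-0.8613


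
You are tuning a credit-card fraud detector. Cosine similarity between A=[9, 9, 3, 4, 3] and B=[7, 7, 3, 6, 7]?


A·B = 9·7 + 9·7 + 3·3 + 4·6 + 3·7 = 180
‖A‖ = √196 = 14, ‖B‖ = √192 = 13.8564
cos = 180/(√196·√192) = 180/√37632 = 0.9279

0.9279


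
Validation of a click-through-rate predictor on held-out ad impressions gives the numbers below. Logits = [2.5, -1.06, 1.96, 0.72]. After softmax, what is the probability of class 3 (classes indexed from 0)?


Exponentials: e^2.5=12.1825, e^-1.06=0.3465, e^1.96=7.0993, e^0.72=2.0544
Sum = 21.6827
Softmax = [0.5619, 0.016, 0.3274, 0.0947]
p[3] = 2.0544/21.6827 = 0.0947

0.0947


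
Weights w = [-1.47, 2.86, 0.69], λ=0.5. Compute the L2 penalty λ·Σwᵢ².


‖w‖₂² = (-1.47)² + (2.86)² + (0.69)²
     = 2.1609 + 8.1796 + 0.4761
     = 10.8166
λ·‖w‖₂² = 0.5·10.8166 = 5.4083

5.4083


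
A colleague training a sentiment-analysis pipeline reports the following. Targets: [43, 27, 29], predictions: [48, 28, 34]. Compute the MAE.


Absolute errors: |43-48|=5, |27-28|=1, |29-34|=5
Sum = 11
MAE = 11/3 = 11/3

11/3


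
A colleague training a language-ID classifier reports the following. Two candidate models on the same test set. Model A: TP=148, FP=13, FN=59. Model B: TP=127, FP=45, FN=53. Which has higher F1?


Model A: P=148/161=0.9193, R=148/207=0.715, F1=2PR/(P+R)=2TP/(2TP+FP+FN)=296/368=0.8043
Model B: P=127/172=0.7384, R=127/180=0.7056, F1=2PR/(P+R)=2TP/(2TP+FP+FN)=254/352=0.7216
0.8043 > 0.7216 → Model A

Model A


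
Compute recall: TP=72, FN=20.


Recall = TP/(TP+FN)
= 72/(72+20)
= 72/92 = 78.26%

78.26%


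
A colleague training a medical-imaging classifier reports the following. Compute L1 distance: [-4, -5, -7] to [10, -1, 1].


d = |-4-10| + |-5+ 1| + |-7-1|
  = 14 + 4 + 8
  = 26

26


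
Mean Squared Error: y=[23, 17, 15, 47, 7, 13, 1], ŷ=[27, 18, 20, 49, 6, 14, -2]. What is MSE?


Squared errors: (23-27)²=16, (17-18)²=1, (15-20)²=25, (47-49)²=4, (7-6)²=1, (13-14)²=1, (1+ 2)²=9
Sum = 57
MSE = 57/7 = 57/7

57/7


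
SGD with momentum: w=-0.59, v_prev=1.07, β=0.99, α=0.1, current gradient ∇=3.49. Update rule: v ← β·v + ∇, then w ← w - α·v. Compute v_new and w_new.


v_new = 0.99·1.07 + 3.49 = 1.0593 + 3.49 = 4.5493
w_new = -0.59 - 0.1·4.5493 = -0.59 - 0.45493 = -1.04493

v_new=4.5493, w_new=-1.04493


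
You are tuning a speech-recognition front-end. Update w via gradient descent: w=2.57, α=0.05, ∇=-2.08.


w_new = w - α·∇
= 2.57 - 0.05·-2.08
= 2.57 + 0.104
= 2.674

2.674


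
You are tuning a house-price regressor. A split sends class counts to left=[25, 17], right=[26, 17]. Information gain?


Parent = [51, 34], H_parent = 0.971
H_left = 0.9737 (n=42), H_right = 0.9682 (n=43)
H_children = (42/85)·0.9737 + (43/85)·0.9682 = 0.9709
IG = 0.971 - 0.9709 = 0.0001

0.0001


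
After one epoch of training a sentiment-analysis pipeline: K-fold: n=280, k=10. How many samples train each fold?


Fold size = 280/10 = 28
Training per fold = 280 - 28 = 252

252


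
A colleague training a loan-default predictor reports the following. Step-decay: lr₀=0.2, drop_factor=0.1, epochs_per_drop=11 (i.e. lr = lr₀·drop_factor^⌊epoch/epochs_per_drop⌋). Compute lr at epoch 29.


n_drops = ⌊29/11⌋ = 2
lr = 0.2·0.1^2 = 0.2·0.01 = 0.002

0.002


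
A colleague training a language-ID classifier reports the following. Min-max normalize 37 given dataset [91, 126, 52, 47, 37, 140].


min=37, max=140
(37-37)/(140-37) = 0/103 = 0.0

0.0


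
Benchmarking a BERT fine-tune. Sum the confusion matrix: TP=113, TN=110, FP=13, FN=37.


Total = TP + TN + FP + FN
= 113 + 110 + 13 + 37
= 273
(Predicted positive: 126, predicted negative: 147)

273


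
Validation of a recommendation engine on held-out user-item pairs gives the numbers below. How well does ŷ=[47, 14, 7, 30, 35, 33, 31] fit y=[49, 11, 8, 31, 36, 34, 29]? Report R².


ȳ = 28.2857
SS_res = Σ(y-ŷ)² = 21
SS_tot = Σ(y-ȳ)² = 1239.43
R² = 1 - SS_res/SS_tot = 1 - 0.0169 = 0.9831

0.9831


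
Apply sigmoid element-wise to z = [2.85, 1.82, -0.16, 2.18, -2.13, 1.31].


σ(2.85) = 1/(1+e^-2.85) = 0.9453
σ(1.82) = 1/(1+e^-1.82) = 0.8606
σ(-0.16) = 1/(1+e^0.16) = 0.4601
σ(2.18) = 1/(1+e^-2.18) = 0.8984
σ(-2.13) = 1/(1+e^2.13) = 0.1062
σ(1.31) = 1/(1+e^-1.31) = 0.7875
result = [0.9453, 0.8606, 0.4601, 0.8984, 0.1062, 0.7875]

[0.9453, 0.8606, 0.4601, 0.8984, 0.1062, 0.7875]


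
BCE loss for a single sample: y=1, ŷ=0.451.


BCE = -[y·ln(p) + (1-y)·ln(1-p)]
= -1·ln(0.451) - 0
= -ln(0.451) = 0.7963

0.7963


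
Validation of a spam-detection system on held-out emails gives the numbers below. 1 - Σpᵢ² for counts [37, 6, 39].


Probabilities: [37/82, 6/82, 39/82] ≈ [0.4512, 0.0732, 0.4756]
Σpᵢ² = (1369 + 36 + 1521)/82² = 2926/6724
Gini = 1 - Σpᵢ² = 1 - 2926/6724 = 0.5648

0.5648


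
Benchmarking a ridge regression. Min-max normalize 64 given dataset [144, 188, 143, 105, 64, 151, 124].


min=64, max=188
(64-64)/(188-64) = 0/124 = 0.0

0.0


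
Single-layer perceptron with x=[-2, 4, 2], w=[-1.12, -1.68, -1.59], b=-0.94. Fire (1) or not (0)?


z = (-2)·(-1.12) + (4)·(-1.68) + (2)·(-1.59) - 0.94
  = -8.6
step(z) = 0 (z<0)

0


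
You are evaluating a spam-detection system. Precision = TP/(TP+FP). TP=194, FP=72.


Precision = TP/(TP+FP)
= 194/(194+72)
= 194/266 = 72.93%

72.93%


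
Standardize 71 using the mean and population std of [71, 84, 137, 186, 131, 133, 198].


μ = 134.2857, σ = 43.5684
z = (71 - 134.2857)/43.5684 = -1.4526

-1.4526


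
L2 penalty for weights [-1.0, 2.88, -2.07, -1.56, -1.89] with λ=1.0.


‖w‖₂² = (-1.0)² + (2.88)² + (-2.07)² + (-1.56)² + (-1.89)²
     = 1 + 8.2944 + 4.2849 + 2.4336 + 3.5721
     = 19.585
λ·‖w‖₂² = 1.0·19.585 = 19.585

19.585


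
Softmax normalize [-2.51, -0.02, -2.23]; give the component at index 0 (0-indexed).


Exponentials: e^-2.51=0.0813, e^-0.02=0.9802, e^-2.23=0.1075
Sum = 1.169
Softmax = [0.0695, 0.8385, 0.092]
p[0] = 0.0813/1.169 = 0.0695

0.0695


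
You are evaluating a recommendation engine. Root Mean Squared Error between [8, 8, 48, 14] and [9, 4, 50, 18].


MSE = 37/4 = 9.25
RMSE = √(37/4) = 3.0414

3.0414


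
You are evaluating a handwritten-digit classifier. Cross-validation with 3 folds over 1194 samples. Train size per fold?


Fold size = 1194/3 = 398
Training per fold = 1194 - 398 = 796

796


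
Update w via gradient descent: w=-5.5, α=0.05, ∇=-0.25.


w_new = w - α·∇
= -5.5 - 0.05·-0.25
= -5.5 + 0.0125
= -5.4875

-5.4875


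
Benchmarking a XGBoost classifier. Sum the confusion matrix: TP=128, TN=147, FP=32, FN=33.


Total = TP + TN + FP + FN
= 128 + 147 + 32 + 33
= 340
(Predicted positive: 160, predicted negative: 180)

340


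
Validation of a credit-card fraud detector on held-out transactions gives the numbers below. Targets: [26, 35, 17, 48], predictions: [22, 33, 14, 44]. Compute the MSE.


Squared errors: (26-22)²=16, (35-33)²=4, (17-14)²=9, (48-44)²=16
Sum = 45
MSE = 45/4 = 45/4

45/4


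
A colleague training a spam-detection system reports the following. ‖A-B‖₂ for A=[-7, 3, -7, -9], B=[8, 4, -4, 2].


d = √((-7-8)² + (3-4)² + (-7+ 4)² + (-9-2)²)
  = √(225 + 1 + 9 + 121)
  = √356 = 18.868

18.868


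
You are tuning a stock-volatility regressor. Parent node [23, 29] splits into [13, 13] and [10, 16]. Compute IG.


Parent = [23, 29], H_parent = 0.9904
H_left = 1 (n=26), H_right = 0.9612 (n=26)
H_children = (26/52)·1 + (26/52)·0.9612 = 0.9806
IG = 0.9904 - 0.9806 = 0.0098

0.0098


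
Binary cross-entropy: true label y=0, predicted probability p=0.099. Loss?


BCE = -[y·ln(p) + (1-y)·ln(1-p)]
= -0 - 1·ln(1-0.099)
= -ln(0.901) = 0.1043

0.1043


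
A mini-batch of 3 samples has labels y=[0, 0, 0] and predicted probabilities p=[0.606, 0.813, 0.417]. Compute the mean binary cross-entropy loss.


L[0] = -ln(1-0.606) = -ln(0.394) = 0.9314
L[1] = -ln(1-0.813) = -ln(0.187) = 1.6766
L[2] = -ln(1-0.417) = -ln(0.583) = 0.5396
mean = (0.9314 + 1.6766 + 0.5396)/3 = 1.0492

1.0492


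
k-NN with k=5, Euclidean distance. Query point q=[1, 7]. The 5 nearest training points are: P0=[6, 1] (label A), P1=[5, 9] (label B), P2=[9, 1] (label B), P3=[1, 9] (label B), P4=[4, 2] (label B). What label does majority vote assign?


d(q,P0) = 7.8102  (label A)
d(q,P1) = 4.4721  (label B)
d(q,P2) = 10.0  (label B)
d(q,P3) = 2.0  (label B)
d(q,P4) = 5.831  (label B)
Votes: A=1, B=4
Majority → B

B


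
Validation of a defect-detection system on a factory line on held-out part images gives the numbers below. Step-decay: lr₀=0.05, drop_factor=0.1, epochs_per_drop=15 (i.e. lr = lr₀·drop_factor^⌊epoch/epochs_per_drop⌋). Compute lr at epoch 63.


n_drops = ⌊63/15⌋ = 4
lr = 0.05·0.1^4 = 0.05·0.0001 = 0.000005

0.000005


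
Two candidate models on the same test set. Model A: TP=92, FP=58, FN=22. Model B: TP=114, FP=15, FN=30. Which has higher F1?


Model A: P=92/150=0.6133, R=92/114=0.807, F1=2PR/(P+R)=2TP/(2TP+FP+FN)=184/264=0.697
Model B: P=114/129=0.8837, R=114/144=0.7917, F1=2PR/(P+R)=2TP/(2TP+FP+FN)=228/273=0.8352
0.697 < 0.8352 → Model B

Model B


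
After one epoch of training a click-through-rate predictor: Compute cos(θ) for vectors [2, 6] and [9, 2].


A·B = 2·9 + 6·2 = 30
‖A‖ = √40 = 6.3246, ‖B‖ = √85 = 9.2195
cos = 30/(√40·√85) = 30/√3400 = 0.5145

0.5145


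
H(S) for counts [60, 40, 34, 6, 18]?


Probabilities: [60/158, 40/158, 34/158, 6/158, 18/158] ≈ [0.3797, 0.2532, 0.2152, 0.038, 0.1139]
H = -((60/158)·log₂(60/158) + (40/158)·log₂(40/158) + (34/158)·log₂(34/158) + (6/158)·log₂(6/158) + (18/158)·log₂(18/158))
  = 2.0453 bits

2.0453 bits


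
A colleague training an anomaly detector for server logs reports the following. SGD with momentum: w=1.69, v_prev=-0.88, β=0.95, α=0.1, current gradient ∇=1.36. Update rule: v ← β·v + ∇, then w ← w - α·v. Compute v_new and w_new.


v_new = 0.95·-0.88 + 1.36 = -0.836 + 1.36 = 0.524
w_new = 1.69 - 0.1·0.524 = 1.69 - 0.0524 = 1.6376

v_new=0.524, w_new=1.6376


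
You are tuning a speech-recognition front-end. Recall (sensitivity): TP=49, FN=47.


Recall = TP/(TP+FN)
= 49/(49+47)
= 49/96 = 51.04%

51.04%


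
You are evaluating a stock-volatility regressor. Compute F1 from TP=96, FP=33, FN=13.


Precision = 96/129 = 0.7442
Recall = 96/109 = 0.8807
F1 = 2·P·R/(P+R) = 2·TP/(2·TP+FP+FN) = 192/(192+33+13) = 192/238 = 0.8067

0.8067


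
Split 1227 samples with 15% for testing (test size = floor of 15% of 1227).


Test = ⌊1227·15/100⌋ = 184
Train = 1227 - 184 = 1043

Train: 1043, Test: 184


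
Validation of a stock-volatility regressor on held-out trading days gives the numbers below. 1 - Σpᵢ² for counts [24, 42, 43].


Probabilities: [24/109, 42/109, 43/109] ≈ [0.2202, 0.3853, 0.3945]
Σpᵢ² = (576 + 1764 + 1849)/109² = 4189/11881
Gini = 1 - Σpᵢ² = 1 - 4189/11881 = 0.6474

0.6474


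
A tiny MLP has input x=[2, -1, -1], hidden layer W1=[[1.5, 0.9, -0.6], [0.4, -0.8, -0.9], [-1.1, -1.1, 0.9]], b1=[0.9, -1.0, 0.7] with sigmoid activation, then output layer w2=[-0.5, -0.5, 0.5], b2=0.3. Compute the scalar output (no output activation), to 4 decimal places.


z1[0] = (1.5)·(2) + (0.9)·(-1) + (-0.6)·(-1) + 0.9 = 3.6
z1[1] = (0.4)·(2) + (-0.8)·(-1) + (-0.9)·(-1) - 1.0 = 1.5
z1[2] = (-1.1)·(2) + (-1.1)·(-1) + (0.9)·(-1) + 0.7 = -1.3
h = sigmoid(z1) = [0.9734, 0.8176, 0.2142]
output = (-0.5)·(0.9734) + (-0.5)·(0.8176) + (0.5)·(0.2142) + 0.3 = -0.4884

-0.4884


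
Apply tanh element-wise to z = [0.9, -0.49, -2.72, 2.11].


tanh(0.9) = 0.7163
tanh(-0.49) = -0.4542
tanh(-2.72) = -0.9914
tanh(2.11) = 0.971
result = [0.7163, -0.4542, -0.9914, 0.971]

[0.7163, -0.4542, -0.9914, 0.971]


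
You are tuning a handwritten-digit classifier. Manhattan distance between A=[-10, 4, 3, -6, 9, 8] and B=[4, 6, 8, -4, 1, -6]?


d = |-10-4| + |4-6| + |3-8| + |-6+ 4| + |9-1| + |8+ 6|
  = 14 + 2 + 5 + 2 + 8 + 14
  = 45

45


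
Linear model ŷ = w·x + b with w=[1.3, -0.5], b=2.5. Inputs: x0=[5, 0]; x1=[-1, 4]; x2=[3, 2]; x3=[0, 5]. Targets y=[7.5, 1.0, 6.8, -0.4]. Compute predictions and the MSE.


ŷ0 = (1.3)·(5) + (-0.5)·(0) + 2.5 = 9.0
ŷ1 = (1.3)·(-1) + (-0.5)·(4) + 2.5 = -0.8
ŷ2 = (1.3)·(3) + (-0.5)·(2) + 2.5 = 5.4
ŷ3 = (1.3)·(0) + (-0.5)·(5) + 2.5 = 0.0
errors² = [2.25, 3.24, 1.96, 0.16]
MSE = 7.6100/4 = 1.9025

1.9025


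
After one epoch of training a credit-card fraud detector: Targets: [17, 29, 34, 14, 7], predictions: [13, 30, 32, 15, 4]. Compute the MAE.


Absolute errors: |17-13|=4, |29-30|=1, |34-32|=2, |14-15|=1, |7-4|=3
Sum = 11
MAE = 11/5 = 11/5

11/5


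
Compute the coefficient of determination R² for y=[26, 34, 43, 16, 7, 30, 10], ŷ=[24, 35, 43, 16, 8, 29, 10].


ȳ = 23.7143
SS_res = Σ(y-ŷ)² = 7
SS_tot = Σ(y-ȳ)² = 1049.43
R² = 1 - SS_res/SS_tot = 1 - 0.0067 = 0.9933

0.9933


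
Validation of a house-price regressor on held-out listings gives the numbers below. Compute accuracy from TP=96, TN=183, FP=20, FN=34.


Accuracy = (TP+TN)/(TP+TN+FP+FN)
= (96+183)/(333)
= 279/333 = 83.78%

83.78%


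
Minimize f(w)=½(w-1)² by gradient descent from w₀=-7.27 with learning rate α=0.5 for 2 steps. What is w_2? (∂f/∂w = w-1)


step 1: grad = -7.27-1 = -8.27; w = -7.27 - 0.5·(-8.27) = -3.135
step 2: grad = -3.135-1 = -4.135; w = -3.135 - 0.5·(-4.135) = -1.0675

-1.0675


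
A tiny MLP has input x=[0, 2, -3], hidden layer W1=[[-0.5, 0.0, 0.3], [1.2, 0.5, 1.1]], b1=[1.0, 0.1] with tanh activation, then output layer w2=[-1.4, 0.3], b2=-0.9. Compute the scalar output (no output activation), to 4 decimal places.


z1[0] = (-0.5)·(0) + (0.0)·(2) + (0.3)·(-3) + 1.0 = 0.1
z1[1] = (1.2)·(0) + (0.5)·(2) + (1.1)·(-3) + 0.1 = -2.2
h = tanh(z1) = [0.0997, -0.9757]
output = (-1.4)·(0.0997) + (0.3)·(-0.9757) - 0.9 = -1.3323

-1.3323


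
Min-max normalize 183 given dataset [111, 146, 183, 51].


min=51, max=183
(183-51)/(183-51) = 132/132 = 1.0

1.0


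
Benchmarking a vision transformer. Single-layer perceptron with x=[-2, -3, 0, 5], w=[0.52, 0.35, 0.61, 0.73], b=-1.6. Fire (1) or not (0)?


z = (-2)·(0.52) + (-3)·(0.35) + (0)·(0.61) + (5)·(0.73) - 1.6
  = -0.04
step(z) = 0 (z<0)

0


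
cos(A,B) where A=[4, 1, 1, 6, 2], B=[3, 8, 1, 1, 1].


A·B = 4·3 + 1·8 + 1·1 + 6·1 + 2·1 = 29
‖A‖ = √58 = 7.6158, ‖B‖ = √76 = 8.7178
cos = 29/(√58·√76) = 29/√4408 = 0.4368

0.4368


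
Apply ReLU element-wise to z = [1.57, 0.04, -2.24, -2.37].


ReLU(1.57) = max(0, 1.57) = 1.57
ReLU(0.04) = max(0, 0.04) = 0.04
ReLU(-2.24) = max(0, -2.24) = 0.0
ReLU(-2.37) = max(0, -2.37) = 0.0
result = [1.57, 0.04, 0.0, 0.0]

[1.57, 0.04, 0.0, 0.0]


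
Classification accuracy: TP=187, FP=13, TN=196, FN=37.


Accuracy = (TP+TN)/(TP+TN+FP+FN)
= (187+196)/(433)
= 383/433 = 88.45%

88.45%


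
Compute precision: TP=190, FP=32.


Precision = TP/(TP+FP)
= 190/(190+32)
= 190/222 = 85.59%

85.59%


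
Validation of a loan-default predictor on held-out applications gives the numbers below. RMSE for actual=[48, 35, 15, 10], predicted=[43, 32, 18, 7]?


MSE = 52/4 = 13
RMSE = √(52/4) = 3.6056

3.6056


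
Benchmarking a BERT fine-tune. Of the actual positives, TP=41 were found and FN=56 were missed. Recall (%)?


Recall = TP/(TP+FN)
= 41/(41+56)
= 41/97 = 42.27%

42.27%


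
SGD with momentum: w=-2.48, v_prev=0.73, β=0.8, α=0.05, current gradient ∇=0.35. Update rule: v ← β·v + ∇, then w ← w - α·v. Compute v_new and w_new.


v_new = 0.8·0.73 + 0.35 = 0.584 + 0.35 = 0.934
w_new = -2.48 - 0.05·0.934 = -2.48 - 0.0467 = -2.5267

v_new=0.934, w_new=-2.5267


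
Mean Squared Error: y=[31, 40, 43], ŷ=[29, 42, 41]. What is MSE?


Squared errors: (31-29)²=4, (40-42)²=4, (43-41)²=4
Sum = 12
MSE = 12/3 = 4

4


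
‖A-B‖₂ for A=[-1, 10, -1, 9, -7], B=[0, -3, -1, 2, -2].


d = √((-1-0)² + (10+ 3)² + (-1+ 1)² + (9-2)² + (-7+ 2)²)
  = √(1 + 169 + 0 + 49 + 25)
  = √244 = 15.6205

15.6205


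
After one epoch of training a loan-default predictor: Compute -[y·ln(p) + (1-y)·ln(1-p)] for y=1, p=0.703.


BCE = -[y·ln(p) + (1-y)·ln(1-p)]
= -1·ln(0.703) - 0
= -ln(0.703) = 0.3524

0.3524


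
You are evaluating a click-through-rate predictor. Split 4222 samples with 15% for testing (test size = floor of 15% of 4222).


Test = ⌊4222·15/100⌋ = 633
Train = 4222 - 633 = 3589

Train: 3589, Test: 633


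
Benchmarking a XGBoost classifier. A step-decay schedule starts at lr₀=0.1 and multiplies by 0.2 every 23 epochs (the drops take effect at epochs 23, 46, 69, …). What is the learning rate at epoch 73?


n_drops = ⌊73/23⌋ = 3
lr = 0.1·0.2^3 = 0.1·0.008 = 0.0008

0.0008


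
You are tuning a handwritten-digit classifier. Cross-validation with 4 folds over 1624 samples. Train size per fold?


Fold size = 1624/4 = 406
Training per fold = 1624 - 406 = 1218

1218


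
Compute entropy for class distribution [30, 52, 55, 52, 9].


Probabilities: [30/198, 52/198, 55/198, 52/198, 9/198] ≈ [0.1515, 0.2626, 0.2778, 0.2626, 0.0455]
H = -((30/198)·log₂(30/198) + (52/198)·log₂(52/198) + (55/198)·log₂(55/198) + (52/198)·log₂(52/198) + (9/198)·log₂(9/198))
  = 2.1417 bits

2.1417 bits


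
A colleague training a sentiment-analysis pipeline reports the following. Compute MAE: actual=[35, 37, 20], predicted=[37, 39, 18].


Absolute errors: |35-37|=2, |37-39|=2, |20-18|=2
Sum = 6
MAE = 6/3 = 2

2


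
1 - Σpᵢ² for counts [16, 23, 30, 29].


Probabilities: [16/98, 23/98, 30/98, 29/98] ≈ [0.1633, 0.2347, 0.3061, 0.2959]
Σpᵢ² = (256 + 529 + 900 + 841)/98² = 2526/9604
Gini = 1 - Σpᵢ² = 1 - 2526/9604 = 0.737

0.737


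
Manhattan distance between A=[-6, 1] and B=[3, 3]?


d = |-6-3| + |1-3|
  = 9 + 2
  = 11

11


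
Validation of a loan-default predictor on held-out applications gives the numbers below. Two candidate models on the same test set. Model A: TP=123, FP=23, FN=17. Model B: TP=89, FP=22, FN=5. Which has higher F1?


Model A: P=123/146=0.8425, R=123/140=0.8786, F1=2PR/(P+R)=2TP/(2TP+FP+FN)=246/286=0.8601
Model B: P=89/111=0.8018, R=89/94=0.9468, F1=2PR/(P+R)=2TP/(2TP+FP+FN)=178/205=0.8683
0.8601 < 0.8683 → Model B

Model B


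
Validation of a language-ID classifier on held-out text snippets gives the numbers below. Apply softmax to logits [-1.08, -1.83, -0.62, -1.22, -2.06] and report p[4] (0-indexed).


Exponentials: e^-1.08=0.3396, e^-1.83=0.1604, e^-0.62=0.5379, e^-1.22=0.2952, e^-2.06=0.1275
Sum = 1.4606
Softmax = [0.2325, 0.1098, 0.3683, 0.2021, 0.0873]
p[4] = 0.1275/1.4606 = 0.0873

0.0873


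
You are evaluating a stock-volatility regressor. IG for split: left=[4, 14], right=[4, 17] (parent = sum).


Parent = [8, 31], H_parent = 0.7321
H_left = 0.7642 (n=18), H_right = 0.7025 (n=21)
H_children = (18/39)·0.7642 + (21/39)·0.7025 = 0.731
IG = 0.7321 - 0.731 = 0.0011

0.0011


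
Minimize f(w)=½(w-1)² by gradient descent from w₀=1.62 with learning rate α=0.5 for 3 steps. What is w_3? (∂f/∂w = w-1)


step 1: grad = 1.62-1 = 0.62; w = 1.62 - 0.5·(0.62) = 1.31
step 2: grad = 1.31-1 = 0.31; w = 1.31 - 0.5·(0.31) = 1.155
step 3: grad = 1.155-1 = 0.155; w = 1.155 - 0.5·(0.155) = 1.0775

1.0775


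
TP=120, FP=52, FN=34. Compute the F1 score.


Precision = 120/172 = 0.6977
Recall = 120/154 = 0.7792
F1 = 2·P·R/(P+R) = 2·TP/(2·TP+FP+FN) = 240/(240+52+34) = 240/326 = 0.7362

0.7362


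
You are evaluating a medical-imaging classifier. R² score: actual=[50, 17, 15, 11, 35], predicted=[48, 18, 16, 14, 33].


ȳ = 25.6
SS_res = Σ(y-ŷ)² = 19
SS_tot = Σ(y-ȳ)² = 1083.2
R² = 1 - SS_res/SS_tot = 1 - 0.0175 = 0.9825

0.9825


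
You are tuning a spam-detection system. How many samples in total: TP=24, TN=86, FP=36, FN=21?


Total = TP + TN + FP + FN
= 24 + 86 + 36 + 21
= 167
(Predicted positive: 60, predicted negative: 107)

167
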